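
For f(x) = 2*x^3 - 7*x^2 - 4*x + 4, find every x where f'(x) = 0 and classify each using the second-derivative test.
f'(x) = 6*x^2 - 14*x - 4

Solve f'(x) = 0:
  Factor: 6*x^2 - 14*x - 4 = 2*(3*x^2 - 7*x - 2); 3*x^2 - 7*x - 2 = 0 has no rational roots; quadratic formula: x = (7 ± √73)/6.
  ⇒ x = 7/6 - sqrt(73)/6 ≈ -0.2573, 7/6 + sqrt(73)/6 ≈ 2.5907

f''(x) = 12*x - 14
Second-derivative test at each critical point:
  f''(-0.2573) = -17.0880 < 0 → local maximum
  f''(2.5907) = 17.0880 > 0 → local minimum

Critical points: x = 7/6 - sqrt(73)/6 ≈ -0.2573 (local maximum); x = 7/6 + sqrt(73)/6 ≈ 2.5907 (local minimum)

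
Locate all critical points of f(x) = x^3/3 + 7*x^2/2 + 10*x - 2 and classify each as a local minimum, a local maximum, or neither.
f'(x) = x^2 + 7*x + 10

Solve f'(x) = 0:
  Factor: x^2 + 7*x + 10 = (x + 2)*(x + 5) = 0.
  ⇒ x = -5, -2

f''(x) = 2*x + 7
Second-derivative test at each critical point:
  f''(-5) = -3 < 0 → local maximum
  f''(-2) = 3 > 0 → local minimum

Critical points: x = -5 (local maximum); x = -2 (local minimum)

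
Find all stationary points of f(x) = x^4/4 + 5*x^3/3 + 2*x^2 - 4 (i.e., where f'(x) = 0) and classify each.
f'(x) = x*(x^2 + 5*x + 4)

Solve f'(x) = 0:
  Factor: x^3 + 5*x^2 + 4*x = x*(x + 1)*(x + 4) = 0.
  ⇒ x = -4, -1, 0

f''(x) = 3*x^2 + 10*x + 4
Second-derivative test at each critical point:
  f''(-4) = 12 > 0 → local minimum
  f''(-1) = -3 < 0 → local maximum
  f''(0) = 4 > 0 → local minimum

Critical points: x = -4 (local minimum); x = -1 (local maximum); x = 0 (local minimum)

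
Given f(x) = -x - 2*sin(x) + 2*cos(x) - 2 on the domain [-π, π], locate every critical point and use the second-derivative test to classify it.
f'(x) = -2*sqrt(2)*sin(x + pi/4) - 1

Solve f'(x) = 0 on [-π, π]:
  f'(x) = 0 ⇔ -2*sin(x) - 2*cos(x) = 1. Write the left side as R·cos(x + φ) with R = √((-2)² + 2²) = 2*sqrt(2), cos φ = -sqrt(2)/2, sin φ = sqrt(2)/2; then cos(x + φ) = sqrt(2)/4. Solve for x and keep the solutions lying in [-π, π].
  ⇒ x = atan((-sqrt(7) - 1)/(-1 + sqrt(7))) ≈ -1.1468, atan((-1 + sqrt(7))/(-sqrt(7) - 1)) + pi ≈ 2.7176

f''(x) = -2*sqrt(2)*cos(x + pi/4)
Second-derivative test at each critical point:
  f''(-1.1468) = -2.6458 < 0 → local maximum
  f''(2.7176) = 2.6458 > 0 → local minimum

Critical points: x = atan((-sqrt(7) - 1)/(-1 + sqrt(7))) ≈ -1.1468 (local maximum); x = atan((-1 + sqrt(7))/(-sqrt(7) - 1)) + pi ≈ 2.7176 (local minimum)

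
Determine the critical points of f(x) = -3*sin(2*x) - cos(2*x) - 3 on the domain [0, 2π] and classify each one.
f'(x) = 2*sin(2*x) - 6*cos(2*x)

Solve f'(x) = 0 on [0, 2π]:
  f'(x) = 0 ⇔ -3*cos(2*x) = -sin(2*x) ⇔ tan(2*x) = 3, i.e. 2*x = arctan(3) + nπ; keep the solutions lying in [0, 2π].
  ⇒ x = atan(3)/2 ≈ 0.6245, atan(3)/2 + pi/2 ≈ 2.1953, atan(3)/2 + pi ≈ 3.7661, atan(3)/2 + 3*pi/2 ≈ 5.3369

f''(x) = 12*sin(2*x) + 4*cos(2*x)
Second-derivative test at each critical point:
  f''(0.6245) = 12.6491 > 0 → local minimum
  f''(2.1953) = -12.6491 < 0 → local maximum
  f''(3.7661) = 12.6491 > 0 → local minimum
  f''(5.3369) = -12.6491 < 0 → local maximum

Critical points: x = atan(3)/2 ≈ 0.6245 (local minimum); x = atan(3)/2 + pi/2 ≈ 2.1953 (local maximum); x = atan(3)/2 + pi ≈ 3.7661 (local minimum); x = atan(3)/2 + 3*pi/2 ≈ 5.3369 (local maximum)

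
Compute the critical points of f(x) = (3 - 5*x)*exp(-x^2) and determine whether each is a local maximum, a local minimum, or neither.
f'(x) = (2*x*(5*x - 3) - 5)*exp(-x^2)

Solve f'(x) = 0:
  f'(x) = (10*x^2 - 6*x - 5)·exp(-x^2) and exp(-x^2) > 0 for every x, so f'(x) = 0 ⇔ 10*x^2 - 6*x - 5 = 0.
  10*x^2 - 6*x - 5 = 0 has no rational roots; quadratic formula: x = (6 ± √236)/20.
  ⇒ x = 3/10 - sqrt(59)/10 ≈ -0.4681, 3/10 + sqrt(59)/10 ≈ 1.0681

f''(x) = 2*(2*x^2*(3 - 5*x) + 15*x - 3)*exp(-x^2)
Second-derivative test at each critical point:
  f''(-0.4681) = -12.3392 < 0 → local maximum
  f''(1.0681) = 4.9089 > 0 → local minimum

Critical points: x = 3/10 - sqrt(59)/10 ≈ -0.4681 (local maximum); x = 3/10 + sqrt(59)/10 ≈ 1.0681 (local minimum)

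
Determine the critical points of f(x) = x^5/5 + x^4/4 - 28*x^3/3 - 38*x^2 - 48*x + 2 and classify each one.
f'(x) = x^4 + x^3 - 28*x^2 - 76*x - 48

Solve f'(x) = 0:
  Factor: x^4 + x^3 - 28*x^2 - 76*x - 48 = (x - 6)*(x + 1)*(x + 2)*(x + 4) = 0.
  ⇒ x = -4, -2, -1, 6

f''(x) = 4*x^3 + 3*x^2 - 56*x - 76
Second-derivative test at each critical point:
  f''(-4) = -60 < 0 → local maximum
  f''(-2) = 16 > 0 → local minimum
  f''(-1) = -21 < 0 → local maximum
  f''(6) = 560 > 0 → local minimum

Critical points: x = -4 (local maximum); x = -2 (local minimum); x = -1 (local maximum); x = 6 (local minimum)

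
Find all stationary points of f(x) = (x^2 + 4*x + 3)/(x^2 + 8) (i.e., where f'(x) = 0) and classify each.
f'(x) = 2*(-2*x^2 + 5*x + 16)/(x^4 + 16*x^2 + 64)

Solve f'(x) = 0:
  f'(x) = -2*(2*x^2 - 5*x - 16)/(x^2 + 8)^2; the denominator is positive wherever f is defined, so f'(x) = 0 ⇔ -4*x^2 + 10*x + 32 = 0.
  Factor: -4*x^2 + 10*x + 32 = -2*(2*x^2 - 5*x - 16); 2*x^2 - 5*x - 16 = 0 has no rational roots; quadratic formula: x = (5 ± √153)/4.
  ⇒ x = 5/4 - 3*sqrt(17)/4 ≈ -1.8423, 5/4 + 3*sqrt(17)/4 ≈ 4.3423

f''(x) = 2*(4*x^3 - 15*x^2 - 96*x + 40)/(x^6 + 24*x^4 + 192*x^2 + 512)
Second-derivative test at each critical point:
  f''(-1.8423) = 0.1906 > 0 → local minimum
  f''(4.3423) = -0.0343 < 0 → local maximum

Critical points: x = 5/4 - 3*sqrt(17)/4 ≈ -1.8423 (local minimum); x = 5/4 + 3*sqrt(17)/4 ≈ 4.3423 (local maximum)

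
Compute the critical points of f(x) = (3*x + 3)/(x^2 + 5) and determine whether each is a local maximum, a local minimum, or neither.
f'(x) = 3*(x^2 - 2*x*(x + 1) + 5)/(x^2 + 5)^2

Solve f'(x) = 0:
  f'(x) = -3*(x^2 + 2*x - 5)/(x^2 + 5)^2; the denominator is positive wherever f is defined, so f'(x) = 0 ⇔ -3*x^2 - 6*x + 15 = 0.
  Factor: -3*x^2 - 6*x + 15 = -3*(x^2 + 2*x - 5); x^2 + 2*x - 5 = 0 has no rational roots; quadratic formula: x = (-2 ± √24)/2.
  ⇒ x = -sqrt(6) - 1 ≈ -3.4495, -1 + sqrt(6) ≈ 1.4495

f''(x) = 6*(4*x^2*(x + 1) - (3*x + 1)*(x^2 + 5))/(x^2 + 5)^3
Second-derivative test at each critical point:
  f''(-3.4495) = 0.0515 > 0 → local minimum
  f''(1.4495) = -0.2915 < 0 → local maximum

Critical points: x = -sqrt(6) - 1 ≈ -3.4495 (local minimum); x = -1 + sqrt(6) ≈ 1.4495 (local maximum)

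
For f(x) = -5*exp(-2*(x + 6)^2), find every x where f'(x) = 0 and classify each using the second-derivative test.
f'(x) = 20*(x + 6)*exp(-2*(x + 6)^2)

Solve f'(x) = 0:
  f'(x) = (20*x + 120)·exp(-2*(x + 6)^2) and exp(-2*(x + 6)^2) > 0 for every x, so f'(x) = 0 ⇔ 20*x + 120 = 0.
  Factor: 20*x + 120 = 20*(x + 6) = 0.
  ⇒ x = -6

f''(x) = 20*(1 - 4*(x + 6)^2)*exp(-2*(x + 6)^2)
Second-derivative test at each critical point:
  f''(-6) = 20 > 0 → local minimum

Critical points: x = -6 (local minimum)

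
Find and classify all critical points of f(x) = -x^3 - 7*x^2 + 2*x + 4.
f'(x) = -3*x^2 - 14*x + 2

Solve f'(x) = 0:
  3*x^2 + 14*x - 2 = 0 has no rational roots; quadratic formula: x = (-14 ± √220)/6.
  ⇒ x = -sqrt(55)/3 - 7/3 ≈ -4.8054, -7/3 + sqrt(55)/3 ≈ 0.1387

f''(x) = -6*x - 14
Second-derivative test at each critical point:
  f''(-4.8054) = 14.8324 > 0 → local minimum
  f''(0.1387) = -14.8324 < 0 → local maximum

Critical points: x = -sqrt(55)/3 - 7/3 ≈ -4.8054 (local minimum); x = -7/3 + sqrt(55)/3 ≈ 0.1387 (local maximum)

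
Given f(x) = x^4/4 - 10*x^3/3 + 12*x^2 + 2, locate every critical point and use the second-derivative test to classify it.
f'(x) = x*(x^2 - 10*x + 24)

Solve f'(x) = 0:
  Factor: x^3 - 10*x^2 + 24*x = x*(x - 6)*(x - 4) = 0.
  ⇒ x = 0, 4, 6

f''(x) = 3*x^2 - 20*x + 24
Second-derivative test at each critical point:
  f''(0) = 24 > 0 → local minimum
  f''(4) = -8 < 0 → local maximum
  f''(6) = 12 > 0 → local minimum

Critical points: x = 0 (local minimum); x = 4 (local maximum); x = 6 (local minimum)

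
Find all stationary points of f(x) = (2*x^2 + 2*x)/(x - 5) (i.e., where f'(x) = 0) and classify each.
f'(x) = 2*(x^2 - 10*x - 5)/(x^2 - 10*x + 25)

Solve f'(x) = 0:
  f'(x) = 2*(x^2 - 10*x - 5)/(x - 5)^2; the denominator is positive wherever f is defined, so f'(x) = 0 ⇔ 2*x^2 - 20*x - 10 = 0.
  Factor: 2*x^2 - 20*x - 10 = 2*(x^2 - 10*x - 5); x^2 - 10*x - 5 = 0 has no rational roots; quadratic formula: x = (10 ± √120)/2.
  ⇒ x = 5 - sqrt(30) ≈ -0.4772, 5 + sqrt(30) ≈ 10.4772

f''(x) = 120/(x^3 - 15*x^2 + 75*x - 125)
Second-derivative test at each critical point:
  f''(-0.4772) = -0.7303 < 0 → local maximum
  f''(10.4772) = 0.7303 > 0 → local minimum

Critical points: x = 5 - sqrt(30) ≈ -0.4772 (local maximum); x = 5 + sqrt(30) ≈ 10.4772 (local minimum)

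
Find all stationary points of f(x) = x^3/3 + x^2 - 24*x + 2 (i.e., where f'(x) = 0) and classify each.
f'(x) = x^2 + 2*x - 24

Solve f'(x) = 0:
  Factor: x^2 + 2*x - 24 = (x - 4)*(x + 6) = 0.
  ⇒ x = -6, 4

f''(x) = 2*x + 2
Second-derivative test at each critical point:
  f''(-6) = -10 < 0 → local maximum
  f''(4) = 10 > 0 → local minimum

Critical points: x = -6 (local maximum); x = 4 (local minimum)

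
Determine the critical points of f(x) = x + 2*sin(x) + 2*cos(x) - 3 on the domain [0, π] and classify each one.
f'(x) = 2*sqrt(2)*cos(x + pi/4) + 1

Solve f'(x) = 0 on [0, π]:
  f'(x) = 0 ⇔ -2*sin(x) + 2*cos(x) = -1. Write the left side as R·cos(x + φ) with R = √(2² + 2²) = 2*sqrt(2), cos φ = sqrt(2)/2, sin φ = sqrt(2)/2; then cos(x + φ) = -sqrt(2)/4. Solve for x and keep the solutions lying in [0, π].
  ⇒ x = atan((1 + sqrt(7))/(-1 + sqrt(7))) ≈ 1.1468

f''(x) = -2*sqrt(2)*sin(x + pi/4)
Second-derivative test at each critical point:
  f''(1.1468) = -2.6458 < 0 → local maximum

Critical points: x = atan((1 + sqrt(7))/(-1 + sqrt(7))) ≈ 1.1468 (local maximum)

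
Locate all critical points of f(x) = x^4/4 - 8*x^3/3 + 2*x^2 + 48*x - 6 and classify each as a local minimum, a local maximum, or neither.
f'(x) = x^3 - 8*x^2 + 4*x + 48

Solve f'(x) = 0:
  Factor: x^3 - 8*x^2 + 4*x + 48 = (x - 6)*(x - 4)*(x + 2) = 0.
  ⇒ x = -2, 4, 6

f''(x) = 3*x^2 - 16*x + 4
Second-derivative test at each critical point:
  f''(-2) = 48 > 0 → local minimum
  f''(4) = -12 < 0 → local maximum
  f''(6) = 16 > 0 → local minimum

Critical points: x = -2 (local minimum); x = 4 (local maximum); x = 6 (local minimum)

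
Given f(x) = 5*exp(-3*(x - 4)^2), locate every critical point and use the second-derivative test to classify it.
f'(x) = 30*(4 - x)*exp(-3*(x - 4)^2)

Solve f'(x) = 0:
  f'(x) = (120 - 30*x)·exp(-3*(x - 4)^2) and exp(-3*(x - 4)^2) > 0 for every x, so f'(x) = 0 ⇔ 120 - 30*x = 0.
  Factor: 120 - 30*x = -30*(x - 4) = 0.
  ⇒ x = 4

f''(x) = 30*(6*(x - 4)^2 - 1)*exp(-3*(x - 4)^2)
Second-derivative test at each critical point:
  f''(4) = -30 < 0 → local maximum

Critical points: x = 4 (local maximum)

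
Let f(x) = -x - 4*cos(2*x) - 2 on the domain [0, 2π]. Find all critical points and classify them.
f'(x) = 8*sin(2*x) - 1

Solve f'(x) = 0 on [0, 2π]:
  f'(x) = 0 ⇔ sin(2*x) = 1/8, i.e. 2*x = arcsin(1/8) + 2nπ or 2*x = π − arcsin(1/8) + 2nπ; keep the solutions lying in [0, 2π].
  ⇒ x = asin(1/8)/2 ≈ 0.0627, -asin(1/8)/2 + pi/2 ≈ 1.5081, asin(1/8)/2 + pi ≈ 3.2043, -asin(1/8)/2 + 3*pi/2 ≈ 4.6497

f''(x) = 16*cos(2*x)
Second-derivative test at each critical point:
  f''(0.0627) = 15.8745 > 0 → local minimum
  f''(1.5081) = -15.8745 < 0 → local maximum
  f''(3.2043) = 15.8745 > 0 → local minimum
  f''(4.6497) = -15.8745 < 0 → local maximum

Critical points: x = asin(1/8)/2 ≈ 0.0627 (local minimum); x = -asin(1/8)/2 + pi/2 ≈ 1.5081 (local maximum); x = asin(1/8)/2 + pi ≈ 3.2043 (local minimum); x = -asin(1/8)/2 + 3*pi/2 ≈ 4.6497 (local maximum)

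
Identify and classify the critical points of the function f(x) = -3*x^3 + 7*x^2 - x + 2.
f'(x) = -9*x^2 + 14*x - 1

Solve f'(x) = 0:
  9*x^2 - 14*x + 1 = 0 has no rational roots; quadratic formula: x = (14 ± √160)/18.
  ⇒ x = 7/9 - 2*sqrt(10)/9 ≈ 0.0750, 2*sqrt(10)/9 + 7/9 ≈ 1.4805

f''(x) = 14 - 18*x
Second-derivative test at each critical point:
  f''(0.0750) = 12.6491 > 0 → local minimum
  f''(1.4805) = -12.6491 < 0 → local maximum

Critical points: x = 7/9 - 2*sqrt(10)/9 ≈ 0.0750 (local minimum); x = 2*sqrt(10)/9 + 7/9 ≈ 1.4805 (local maximum)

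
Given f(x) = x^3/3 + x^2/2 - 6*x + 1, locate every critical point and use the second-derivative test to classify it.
f'(x) = x^2 + x - 6

Solve f'(x) = 0:
  Factor: x^2 + x - 6 = (x - 2)*(x + 3) = 0.
  ⇒ x = -3, 2

f''(x) = 2*x + 1
Second-derivative test at each critical point:
  f''(-3) = -5 < 0 → local maximum
  f''(2) = 5 > 0 → local minimum

Critical points: x = -3 (local maximum); x = 2 (local minimum)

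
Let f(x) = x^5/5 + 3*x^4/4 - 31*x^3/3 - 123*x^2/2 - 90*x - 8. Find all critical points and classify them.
f'(x) = x^4 + 3*x^3 - 31*x^2 - 123*x - 90

Solve f'(x) = 0:
  Factor: x^4 + 3*x^3 - 31*x^2 - 123*x - 90 = (x - 6)*(x + 1)*(x + 3)*(x + 5) = 0.
  ⇒ x = -5, -3, -1, 6

f''(x) = 4*x^3 + 9*x^2 - 62*x - 123
Second-derivative test at each critical point:
  f''(-5) = -88 < 0 → local maximum
  f''(-3) = 36 > 0 → local minimum
  f''(-1) = -56 < 0 → local maximum
  f''(6) = 693 > 0 → local minimum

Critical points: x = -5 (local maximum); x = -3 (local minimum); x = -1 (local maximum); x = 6 (local minimum)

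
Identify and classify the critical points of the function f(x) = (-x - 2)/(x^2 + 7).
f'(x) = (-x^2 + 2*x*(x + 2) - 7)/(x^2 + 7)^2

Solve f'(x) = 0:
  f'(x) = (x^2 + 4*x - 7)/(x^2 + 7)^2; the denominator is positive wherever f is defined, so f'(x) = 0 ⇔ x^2 + 4*x - 7 = 0.
  x^2 + 4*x - 7 = 0 has no rational roots; quadratic formula: x = (-4 ± √44)/2.
  ⇒ x = -sqrt(11) - 2 ≈ -5.3166, -2 + sqrt(11) ≈ 1.3166

f''(x) = 2*(-4*x^2*(x + 2) + (3*x + 2)*(x^2 + 7))/(x^2 + 7)^3
Second-derivative test at each critical point:
  f''(-5.3166) = -0.0053 < 0 → local maximum
  f''(1.3166) = 0.0870 > 0 → local minimum

Critical points: x = -sqrt(11) - 2 ≈ -5.3166 (local maximum); x = -2 + sqrt(11) ≈ 1.3166 (local minimum)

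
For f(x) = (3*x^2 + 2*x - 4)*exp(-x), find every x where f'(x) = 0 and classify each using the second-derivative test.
f'(x) = (-3*x^2 + 4*x + 6)*exp(-x)

Solve f'(x) = 0:
  f'(x) = (-3*x^2 + 4*x + 6)·exp(-x) and exp(-x) > 0 for every x, so f'(x) = 0 ⇔ -3*x^2 + 4*x + 6 = 0.
  3*x^2 - 4*x - 6 = 0 has no rational roots; quadratic formula: x = (4 ± √88)/6.
  ⇒ x = 2/3 - sqrt(22)/3 ≈ -0.8968, 2/3 + sqrt(22)/3 ≈ 2.2301

f''(x) = (3*x^2 - 10*x - 2)*exp(-x)
Second-derivative test at each critical point:
  f''(-0.8968) = 22.9995 > 0 → local minimum
  f''(2.2301) = -1.0086 < 0 → local maximum

Critical points: x = 2/3 - sqrt(22)/3 ≈ -0.8968 (local minimum); x = 2/3 + sqrt(22)/3 ≈ 2.2301 (local maximum)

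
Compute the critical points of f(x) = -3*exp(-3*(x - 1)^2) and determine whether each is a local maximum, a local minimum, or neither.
f'(x) = 18*(x - 1)*exp(-3*(x - 1)^2)

Solve f'(x) = 0:
  f'(x) = (18*x - 18)·exp(-3*(x - 1)^2) and exp(-3*(x - 1)^2) > 0 for every x, so f'(x) = 0 ⇔ 18*x - 18 = 0.
  Factor: 18*x - 18 = 18*(x - 1) = 0.
  ⇒ x = 1

f''(x) = 18*(1 - 6*(x - 1)^2)*exp(-3*(x - 1)^2)
Second-derivative test at each critical point:
  f''(1) = 18 > 0 → local minimum

Critical points: x = 1 (local minimum)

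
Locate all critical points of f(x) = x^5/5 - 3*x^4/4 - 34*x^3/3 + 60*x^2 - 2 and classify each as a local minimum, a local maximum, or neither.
f'(x) = x*(x^3 - 3*x^2 - 34*x + 120)

Solve f'(x) = 0:
  Factor: x^4 - 3*x^3 - 34*x^2 + 120*x = x*(x - 5)*(x - 4)*(x + 6) = 0.
  ⇒ x = -6, 0, 4, 5

f''(x) = 4*x^3 - 9*x^2 - 68*x + 120
Second-derivative test at each critical point:
  f''(-6) = -660 < 0 → local maximum
  f''(0) = 120 > 0 → local minimum
  f''(4) = -40 < 0 → local maximum
  f''(5) = 55 > 0 → local minimum

Critical points: x = -6 (local maximum); x = 0 (local minimum); x = 4 (local maximum); x = 5 (local minimum)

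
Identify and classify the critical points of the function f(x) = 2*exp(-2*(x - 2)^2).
f'(x) = 8*(2 - x)*exp(-2*(x - 2)^2)

Solve f'(x) = 0:
  f'(x) = (16 - 8*x)·exp(-2*(x - 2)^2) and exp(-2*(x - 2)^2) > 0 for every x, so f'(x) = 0 ⇔ 16 - 8*x = 0.
  Factor: 16 - 8*x = -8*(x - 2) = 0.
  ⇒ x = 2

f''(x) = 8*(4*(x - 2)^2 - 1)*exp(-2*(x - 2)^2)
Second-derivative test at each critical point:
  f''(2) = -8 < 0 → local maximum

Critical points: x = 2 (local maximum)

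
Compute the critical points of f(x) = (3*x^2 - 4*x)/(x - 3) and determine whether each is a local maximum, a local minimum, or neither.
f'(x) = 3*(x^2 - 6*x + 4)/(x^2 - 6*x + 9)

Solve f'(x) = 0:
  f'(x) = 3*(x^2 - 6*x + 4)/(x - 3)^2; the denominator is positive wherever f is defined, so f'(x) = 0 ⇔ 3*x^2 - 18*x + 12 = 0.
  Factor: 3*x^2 - 18*x + 12 = 3*(x^2 - 6*x + 4); x^2 - 6*x + 4 = 0 has no rational roots; quadratic formula: x = (6 ± √20)/2.
  ⇒ x = 3 - sqrt(5) ≈ 0.7639, sqrt(5) + 3 ≈ 5.2361

f''(x) = 30/(x^3 - 9*x^2 + 27*x - 27)
Second-derivative test at each critical point:
  f''(0.7639) = -2.6833 < 0 → local maximum
  f''(5.2361) = 2.6833 > 0 → local minimum

Critical points: x = 3 - sqrt(5) ≈ 0.7639 (local maximum); x = sqrt(5) + 3 ≈ 5.2361 (local minimum)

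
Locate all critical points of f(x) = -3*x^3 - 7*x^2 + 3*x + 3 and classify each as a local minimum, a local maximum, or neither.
f'(x) = -9*x^2 - 14*x + 3

Solve f'(x) = 0:
  9*x^2 + 14*x - 3 = 0 has no rational roots; quadratic formula: x = (-14 ± √304)/18.
  ⇒ x = -2*sqrt(19)/9 - 7/9 ≈ -1.7464, -7/9 + 2*sqrt(19)/9 ≈ 0.1909

f''(x) = -18*x - 14
Second-derivative test at each critical point:
  f''(-1.7464) = 17.4356 > 0 → local minimum
  f''(0.1909) = -17.4356 < 0 → local maximum

Critical points: x = -2*sqrt(19)/9 - 7/9 ≈ -1.7464 (local minimum); x = -7/9 + 2*sqrt(19)/9 ≈ 0.1909 (local maximum)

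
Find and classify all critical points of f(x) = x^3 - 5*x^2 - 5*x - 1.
f'(x) = 3*x^2 - 10*x - 5

Solve f'(x) = 0:
  3*x^2 - 10*x - 5 = 0 has no rational roots; quadratic formula: x = (10 ± √160)/6.
  ⇒ x = 5/3 - 2*sqrt(10)/3 ≈ -0.4415, 5/3 + 2*sqrt(10)/3 ≈ 3.7749

f''(x) = 6*x - 10
Second-derivative test at each critical point:
  f''(-0.4415) = -12.6491 < 0 → local maximum
  f''(3.7749) = 12.6491 > 0 → local minimum

Critical points: x = 5/3 - 2*sqrt(10)/3 ≈ -0.4415 (local maximum); x = 5/3 + 2*sqrt(10)/3 ≈ 3.7749 (local minimum)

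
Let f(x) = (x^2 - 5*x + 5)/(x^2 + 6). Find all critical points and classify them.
f'(x) = (5*x^2 + 2*x - 30)/(x^4 + 12*x^2 + 36)

Solve f'(x) = 0:
  f'(x) = (5*x^2 + 2*x - 30)/(x^2 + 6)^2; the denominator is positive wherever f is defined, so f'(x) = 0 ⇔ 5*x^2 + 2*x - 30 = 0.
  5*x^2 + 2*x - 30 = 0 has no rational roots; quadratic formula: x = (-2 ± √604)/10.
  ⇒ x = -sqrt(151)/5 - 1/5 ≈ -2.6576, -1/5 + sqrt(151)/5 ≈ 2.2576

f''(x) = 2*(-5*x^3 - 3*x^2 + 90*x + 6)/(x^6 + 18*x^4 + 108*x^2 + 216)
Second-derivative test at each critical point:
  f''(-2.6576) = -0.1440 < 0 → local maximum
  f''(2.2576) = 0.1996 > 0 → local minimum

Critical points: x = -sqrt(151)/5 - 1/5 ≈ -2.6576 (local maximum); x = -1/5 + sqrt(151)/5 ≈ 2.2576 (local minimum)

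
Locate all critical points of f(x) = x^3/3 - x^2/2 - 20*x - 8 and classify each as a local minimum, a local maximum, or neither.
f'(x) = x^2 - x - 20

Solve f'(x) = 0:
  Factor: x^2 - x - 20 = (x - 5)*(x + 4) = 0.
  ⇒ x = -4, 5

f''(x) = 2*x - 1
Second-derivative test at each critical point:
  f''(-4) = -9 < 0 → local maximum
  f''(5) = 9 > 0 → local minimum

Critical points: x = -4 (local maximum); x = 5 (local minimum)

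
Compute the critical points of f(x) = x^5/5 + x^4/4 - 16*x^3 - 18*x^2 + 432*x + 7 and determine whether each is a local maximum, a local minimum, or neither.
f'(x) = x^4 + x^3 - 48*x^2 - 36*x + 432

Solve f'(x) = 0:
  Factor: x^4 + x^3 - 48*x^2 - 36*x + 432 = (x - 6)*(x - 3)*(x + 4)*(x + 6) = 0.
  ⇒ x = -6, -4, 3, 6

f''(x) = 4*x^3 + 3*x^2 - 96*x - 36
Second-derivative test at each critical point:
  f''(-6) = -216 < 0 → local maximum
  f''(-4) = 140 > 0 → local minimum
  f''(3) = -189 < 0 → local maximum
  f''(6) = 360 > 0 → local minimum

Critical points: x = -6 (local maximum); x = -4 (local minimum); x = 3 (local maximum); x = 6 (local minimum)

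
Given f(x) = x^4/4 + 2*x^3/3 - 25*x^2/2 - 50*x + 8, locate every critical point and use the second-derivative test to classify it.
f'(x) = x^3 + 2*x^2 - 25*x - 50

Solve f'(x) = 0:
  Factor: x^3 + 2*x^2 - 25*x - 50 = (x - 5)*(x + 2)*(x + 5) = 0.
  ⇒ x = -5, -2, 5

f''(x) = 3*x^2 + 4*x - 25
Second-derivative test at each critical point:
  f''(-5) = 30 > 0 → local minimum
  f''(-2) = -21 < 0 → local maximum
  f''(5) = 70 > 0 → local minimum

Critical points: x = -5 (local minimum); x = -2 (local maximum); x = 5 (local minimum)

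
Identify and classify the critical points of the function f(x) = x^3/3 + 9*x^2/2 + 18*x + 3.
f'(x) = x^2 + 9*x + 18

Solve f'(x) = 0:
  Factor: x^2 + 9*x + 18 = (x + 3)*(x + 6) = 0.
  ⇒ x = -6, -3

f''(x) = 2*x + 9
Second-derivative test at each critical point:
  f''(-6) = -3 < 0 → local maximum
  f''(-3) = 3 > 0 → local minimum

Critical points: x = -6 (local maximum); x = -3 (local minimum)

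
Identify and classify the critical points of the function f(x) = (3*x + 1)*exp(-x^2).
f'(x) = (-2*x*(3*x + 1) + 3)*exp(-x^2)

Solve f'(x) = 0:
  f'(x) = (-6*x^2 - 2*x + 3)·exp(-x^2) and exp(-x^2) > 0 for every x, so f'(x) = 0 ⇔ -6*x^2 - 2*x + 3 = 0.
  6*x^2 + 2*x - 3 = 0 has no rational roots; quadratic formula: x = (-2 ± √76)/12.
  ⇒ x = -sqrt(19)/6 - 1/6 ≈ -0.8931, -1/6 + sqrt(19)/6 ≈ 0.5598

f''(x) = 2*(2*x^2*(3*x + 1) - 9*x - 1)*exp(-x^2)
Second-derivative test at each critical point:
  f''(-0.8931) = 3.9261 > 0 → local minimum
  f''(0.5598) = -6.3724 < 0 → local maximum

Critical points: x = -sqrt(19)/6 - 1/6 ≈ -0.8931 (local minimum); x = -1/6 + sqrt(19)/6 ≈ 0.5598 (local maximum)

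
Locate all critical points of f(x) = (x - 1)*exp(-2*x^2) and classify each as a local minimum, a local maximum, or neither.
f'(x) = (-4*x*(x - 1) + 1)*exp(-2*x^2)

Solve f'(x) = 0:
  f'(x) = (-4*x^2 + 4*x + 1)·exp(-2*x^2) and exp(-2*x^2) > 0 for every x, so f'(x) = 0 ⇔ -4*x^2 + 4*x + 1 = 0.
  4*x^2 - 4*x - 1 = 0 has no rational roots; quadratic formula: x = (4 ± √32)/8.
  ⇒ x = 1/2 - sqrt(2)/2 ≈ -0.2071, 1/2 + sqrt(2)/2 ≈ 1.2071

f''(x) = 4*(4*x^2*(x - 1) - 3*x + 1)*exp(-2*x^2)
Second-derivative test at each critical point:
  f''(-0.2071) = 5.1918 > 0 → local minimum
  f''(1.2071) = -0.3069 < 0 → local maximum

Critical points: x = 1/2 - sqrt(2)/2 ≈ -0.2071 (local minimum); x = 1/2 + sqrt(2)/2 ≈ 1.2071 (local maximum)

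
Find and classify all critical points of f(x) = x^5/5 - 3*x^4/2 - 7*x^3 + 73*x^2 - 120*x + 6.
f'(x) = x^4 - 6*x^3 - 21*x^2 + 146*x - 120

Solve f'(x) = 0:
  Factor: x^4 - 6*x^3 - 21*x^2 + 146*x - 120 = (x - 6)*(x - 4)*(x - 1)*(x + 5) = 0.
  ⇒ x = -5, 1, 4, 6

f''(x) = 4*x^3 - 18*x^2 - 42*x + 146
Second-derivative test at each critical point:
  f''(-5) = -594 < 0 → local maximum
  f''(1) = 90 > 0 → local minimum
  f''(4) = -54 < 0 → local maximum
  f''(6) = 110 > 0 → local minimum

Critical points: x = -5 (local maximum); x = 1 (local minimum); x = 4 (local maximum); x = 6 (local minimum)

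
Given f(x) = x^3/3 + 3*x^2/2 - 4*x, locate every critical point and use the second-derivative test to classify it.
f'(x) = x^2 + 3*x - 4

Solve f'(x) = 0:
  Factor: x^2 + 3*x - 4 = (x - 1)*(x + 4) = 0.
  ⇒ x = -4, 1

f''(x) = 2*x + 3
Second-derivative test at each critical point:
  f''(-4) = -5 < 0 → local maximum
  f''(1) = 5 > 0 → local minimum

Critical points: x = -4 (local maximum); x = 1 (local minimum)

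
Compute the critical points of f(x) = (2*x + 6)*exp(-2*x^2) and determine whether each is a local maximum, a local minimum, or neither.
f'(x) = 2*(-4*x*(x + 3) + 1)*exp(-2*x^2)

Solve f'(x) = 0:
  f'(x) = (-8*x^2 - 24*x + 2)·exp(-2*x^2) and exp(-2*x^2) > 0 for every x, so f'(x) = 0 ⇔ -8*x^2 - 24*x + 2 = 0.
  Factor: -8*x^2 - 24*x + 2 = -2*(4*x^2 + 12*x - 1); 4*x^2 + 12*x - 1 = 0 has no rational roots; quadratic formula: x = (-12 ± √160)/8.
  ⇒ x = -sqrt(10)/2 - 3/2 ≈ -3.0811, -3/2 + sqrt(10)/2 ≈ 0.0811

f''(x) = 8*(4*x^2*(x + 3) - 3*x - 3)*exp(-2*x^2)
Second-derivative test at each critical point:
  f''(-3.0811) = 1.436e-07 > 0 → local minimum
  f''(0.0811) = -24.9673 < 0 → local maximum

Critical points: x = -sqrt(10)/2 - 3/2 ≈ -3.0811 (local minimum); x = -3/2 + sqrt(10)/2 ≈ 0.0811 (local maximum)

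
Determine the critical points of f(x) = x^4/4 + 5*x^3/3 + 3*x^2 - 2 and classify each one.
f'(x) = x*(x^2 + 5*x + 6)

Solve f'(x) = 0:
  Factor: x^3 + 5*x^2 + 6*x = x*(x + 2)*(x + 3) = 0.
  ⇒ x = -3, -2, 0

f''(x) = 3*x^2 + 10*x + 6
Second-derivative test at each critical point:
  f''(-3) = 3 > 0 → local minimum
  f''(-2) = -2 < 0 → local maximum
  f''(0) = 6 > 0 → local minimum

Critical points: x = -3 (local minimum); x = -2 (local maximum); x = 0 (local minimum)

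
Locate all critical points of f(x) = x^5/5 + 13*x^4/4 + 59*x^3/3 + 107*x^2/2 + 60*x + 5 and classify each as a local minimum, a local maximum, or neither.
f'(x) = x^4 + 13*x^3 + 59*x^2 + 107*x + 60

Solve f'(x) = 0:
  Factor: x^4 + 13*x^3 + 59*x^2 + 107*x + 60 = (x + 1)*(x + 3)*(x + 4)*(x + 5) = 0.
  ⇒ x = -5, -4, -3, -1

f''(x) = 4*x^3 + 39*x^2 + 118*x + 107
Second-derivative test at each critical point:
  f''(-5) = -8 < 0 → local maximum
  f''(-4) = 3 > 0 → local minimum
  f''(-3) = -4 < 0 → local maximum
  f''(-1) = 24 > 0 → local minimum

Critical points: x = -5 (local maximum); x = -4 (local minimum); x = -3 (local maximum); x = -1 (local minimum)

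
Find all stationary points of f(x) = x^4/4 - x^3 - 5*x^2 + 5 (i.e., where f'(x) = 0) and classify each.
f'(x) = x*(x^2 - 3*x - 10)

Solve f'(x) = 0:
  Factor: x^3 - 3*x^2 - 10*x = x*(x - 5)*(x + 2) = 0.
  ⇒ x = -2, 0, 5

f''(x) = 3*x^2 - 6*x - 10
Second-derivative test at each critical point:
  f''(-2) = 14 > 0 → local minimum
  f''(0) = -10 < 0 → local maximum
  f''(5) = 35 > 0 → local minimum

Critical points: x = -2 (local minimum); x = 0 (local maximum); x = 5 (local minimum)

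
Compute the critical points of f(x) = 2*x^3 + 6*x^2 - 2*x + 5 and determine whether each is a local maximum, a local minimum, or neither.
f'(x) = 6*x^2 + 12*x - 2

Solve f'(x) = 0:
  Factor: 6*x^2 + 12*x - 2 = 2*(3*x^2 + 6*x - 1); 3*x^2 + 6*x - 1 = 0 has no rational roots; quadratic formula: x = (-6 ± √48)/6.
  ⇒ x = -2*sqrt(3)/3 - 1 ≈ -2.1547, -1 + 2*sqrt(3)/3 ≈ 0.1547

f''(x) = 12*x + 12
Second-derivative test at each critical point:
  f''(-2.1547) = -13.8564 < 0 → local maximum
  f''(0.1547) = 13.8564 > 0 → local minimum

Critical points: x = -2*sqrt(3)/3 - 1 ≈ -2.1547 (local maximum); x = -1 + 2*sqrt(3)/3 ≈ 0.1547 (local minimum)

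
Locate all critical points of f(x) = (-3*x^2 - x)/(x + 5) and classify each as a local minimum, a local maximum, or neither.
f'(x) = (-3*x^2 - 30*x - 5)/(x^2 + 10*x + 25)

Solve f'(x) = 0:
  f'(x) = -(3*x^2 + 30*x + 5)/(x + 5)^2; the denominator is positive wherever f is defined, so f'(x) = 0 ⇔ -3*x^2 - 30*x - 5 = 0.
  3*x^2 + 30*x + 5 = 0 has no rational roots; quadratic formula: x = (-30 ± √840)/6.
  ⇒ x = -5 - sqrt(210)/3 ≈ -9.8305, -5 + sqrt(210)/3 ≈ -0.1695

f''(x) = -140/(x^3 + 15*x^2 + 75*x + 125)
Second-derivative test at each critical point:
  f''(-9.8305) = 1.2421 > 0 → local minimum
  f''(-0.1695) = -1.2421 < 0 → local maximum

Critical points: x = -5 - sqrt(210)/3 ≈ -9.8305 (local minimum); x = -5 + sqrt(210)/3 ≈ -0.1695 (local maximum)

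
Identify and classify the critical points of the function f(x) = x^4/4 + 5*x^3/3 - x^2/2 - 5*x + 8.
f'(x) = x^3 + 5*x^2 - x - 5

Solve f'(x) = 0:
  Factor: x^3 + 5*x^2 - x - 5 = (x - 1)*(x + 1)*(x + 5) = 0.
  ⇒ x = -5, -1, 1

f''(x) = 3*x^2 + 10*x - 1
Second-derivative test at each critical point:
  f''(-5) = 24 > 0 → local minimum
  f''(-1) = -8 < 0 → local maximum
  f''(1) = 12 > 0 → local minimum

Critical points: x = -5 (local minimum); x = -1 (local maximum); x = 1 (local minimum)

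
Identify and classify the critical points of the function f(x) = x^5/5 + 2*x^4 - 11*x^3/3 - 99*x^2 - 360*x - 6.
f'(x) = x^4 + 8*x^3 - 11*x^2 - 198*x - 360

Solve f'(x) = 0:
  Factor: x^4 + 8*x^3 - 11*x^2 - 198*x - 360 = (x - 5)*(x + 3)*(x + 4)*(x + 6) = 0.
  ⇒ x = -6, -4, -3, 5

f''(x) = 4*x^3 + 24*x^2 - 22*x - 198
Second-derivative test at each critical point:
  f''(-6) = -66 < 0 → local maximum
  f''(-4) = 18 > 0 → local minimum
  f''(-3) = -24 < 0 → local maximum
  f''(5) = 792 > 0 → local minimum

Critical points: x = -6 (local maximum); x = -4 (local minimum); x = -3 (local maximum); x = 5 (local minimum)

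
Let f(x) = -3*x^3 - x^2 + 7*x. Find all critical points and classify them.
f'(x) = -9*x^2 - 2*x + 7

Solve f'(x) = 0:
  Factor: -9*x^2 - 2*x + 7 = -(x + 1)*(9*x - 7) = 0.
  ⇒ x = -1, 7/9

f''(x) = -18*x - 2
Second-derivative test at each critical point:
  f''(-1) = 16 > 0 → local minimum
  f''(7/9) = -16 < 0 → local maximum

Critical points: x = -1 (local minimum); x = 7/9 (local maximum)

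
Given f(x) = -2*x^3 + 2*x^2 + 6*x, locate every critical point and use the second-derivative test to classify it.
f'(x) = -6*x^2 + 4*x + 6

Solve f'(x) = 0:
  Factor: -6*x^2 + 4*x + 6 = -2*(3*x^2 - 2*x - 3); 3*x^2 - 2*x - 3 = 0 has no rational roots; quadratic formula: x = (2 ± √40)/6.
  ⇒ x = 1/3 - sqrt(10)/3 ≈ -0.7208, 1/3 + sqrt(10)/3 ≈ 1.3874

f''(x) = 4 - 12*x
Second-derivative test at each critical point:
  f''(-0.7208) = 12.6491 > 0 → local minimum
  f''(1.3874) = -12.6491 < 0 → local maximum

Critical points: x = 1/3 - sqrt(10)/3 ≈ -0.7208 (local minimum); x = 1/3 + sqrt(10)/3 ≈ 1.3874 (local maximum)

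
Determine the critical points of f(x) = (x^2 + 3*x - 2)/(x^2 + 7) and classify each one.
f'(x) = 3*(-x^2 + 6*x + 7)/(x^4 + 14*x^2 + 49)

Solve f'(x) = 0:
  f'(x) = -3*(x - 7)*(x + 1)/(x^2 + 7)^2; the denominator is positive wherever f is defined, so f'(x) = 0 ⇔ -3*x^2 + 18*x + 21 = 0.
  Factor: -3*x^2 + 18*x + 21 = -3*(x - 7)*(x + 1) = 0.
  ⇒ x = -1, 7

f''(x) = 6*(x^3 - 9*x^2 - 21*x + 21)/(x^6 + 21*x^4 + 147*x^2 + 343)
Second-derivative test at each critical point:
  f''(-1) = 3/8 > 0 → local minimum
  f''(7) = -3/392 < 0 → local maximum

Critical points: x = -1 (local minimum); x = 7 (local maximum)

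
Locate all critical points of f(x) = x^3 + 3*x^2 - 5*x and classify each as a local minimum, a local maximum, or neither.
f'(x) = 3*x^2 + 6*x - 5

Solve f'(x) = 0:
  3*x^2 + 6*x - 5 = 0 has no rational roots; quadratic formula: x = (-6 ± √96)/6.
  ⇒ x = -2*sqrt(6)/3 - 1 ≈ -2.6330, -1 + 2*sqrt(6)/3 ≈ 0.6330

f''(x) = 6*x + 6
Second-derivative test at each critical point:
  f''(-2.6330) = -9.7980 < 0 → local maximum
  f''(0.6330) = 9.7980 > 0 → local minimum

Critical points: x = -2*sqrt(6)/3 - 1 ≈ -2.6330 (local maximum); x = -1 + 2*sqrt(6)/3 ≈ 0.6330 (local minimum)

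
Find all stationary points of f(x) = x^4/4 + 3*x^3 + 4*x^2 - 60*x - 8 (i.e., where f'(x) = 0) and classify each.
f'(x) = x^3 + 9*x^2 + 8*x - 60

Solve f'(x) = 0:
  Factor: x^3 + 9*x^2 + 8*x - 60 = (x - 2)*(x + 5)*(x + 6) = 0.
  ⇒ x = -6, -5, 2

f''(x) = 3*x^2 + 18*x + 8
Second-derivative test at each critical point:
  f''(-6) = 8 > 0 → local minimum
  f''(-5) = -7 < 0 → local maximum
  f''(2) = 56 > 0 → local minimum

Critical points: x = -6 (local minimum); x = -5 (local maximum); x = 2 (local minimum)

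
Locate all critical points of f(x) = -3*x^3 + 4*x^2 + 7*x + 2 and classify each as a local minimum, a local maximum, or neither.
f'(x) = -9*x^2 + 8*x + 7

Solve f'(x) = 0:
  9*x^2 - 8*x - 7 = 0 has no rational roots; quadratic formula: x = (8 ± √316)/18.
  ⇒ x = 4/9 - sqrt(79)/9 ≈ -0.5431, 4/9 + sqrt(79)/9 ≈ 1.4320

f''(x) = 8 - 18*x
Second-derivative test at each critical point:
  f''(-0.5431) = 17.7764 > 0 → local minimum
  f''(1.4320) = -17.7764 < 0 → local maximum

Critical points: x = 4/9 - sqrt(79)/9 ≈ -0.5431 (local minimum); x = 4/9 + sqrt(79)/9 ≈ 1.4320 (local maximum)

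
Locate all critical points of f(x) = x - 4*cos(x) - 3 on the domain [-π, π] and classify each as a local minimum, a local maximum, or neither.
f'(x) = 4*sin(x) + 1

Solve f'(x) = 0 on [-π, π]:
  f'(x) = 0 ⇔ sin(x) = -1/4, i.e. x = arcsin(-1/4) + 2nπ or x = π − arcsin(-1/4) + 2nπ; keep the solutions lying in [-π, π].
  ⇒ x = -pi + asin(1/4) ≈ -2.8889, -asin(1/4) ≈ -0.2527

f''(x) = 4*cos(x)
Second-derivative test at each critical point:
  f''(-2.8889) = -3.8730 < 0 → local maximum
  f''(-0.2527) = 3.8730 > 0 → local minimum

Critical points: x = -pi + asin(1/4) ≈ -2.8889 (local maximum); x = -asin(1/4) ≈ -0.2527 (local minimum)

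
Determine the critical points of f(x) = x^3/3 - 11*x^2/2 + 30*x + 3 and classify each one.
f'(x) = x^2 - 11*x + 30

Solve f'(x) = 0:
  Factor: x^2 - 11*x + 30 = (x - 6)*(x - 5) = 0.
  ⇒ x = 5, 6

f''(x) = 2*x - 11
Second-derivative test at each critical point:
  f''(5) = -1 < 0 → local maximum
  f''(6) = 1 > 0 → local minimum

Critical points: x = 5 (local maximum); x = 6 (local minimum)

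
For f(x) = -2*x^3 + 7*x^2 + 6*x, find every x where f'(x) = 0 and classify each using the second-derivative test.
f'(x) = -6*x^2 + 14*x + 6

Solve f'(x) = 0:
  Factor: -6*x^2 + 14*x + 6 = -2*(3*x^2 - 7*x - 3); 3*x^2 - 7*x - 3 = 0 has no rational roots; quadratic formula: x = (7 ± √85)/6.
  ⇒ x = 7/6 - sqrt(85)/6 ≈ -0.3699, 7/6 + sqrt(85)/6 ≈ 2.7033

f''(x) = 14 - 12*x
Second-derivative test at each critical point:
  f''(-0.3699) = 18.4391 > 0 → local minimum
  f''(2.7033) = -18.4391 < 0 → local maximum

Critical points: x = 7/6 - sqrt(85)/6 ≈ -0.3699 (local minimum); x = 7/6 + sqrt(85)/6 ≈ 2.7033 (local maximum)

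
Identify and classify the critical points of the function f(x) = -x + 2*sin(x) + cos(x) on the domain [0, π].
f'(x) = -sin(x) + 2*cos(x) - 1

Solve f'(x) = 0 on [0, π]:
  f'(x) = 0 ⇔ -sin(x) + 2*cos(x) = 1. Write the left side as R·cos(x + φ) with R = √(2² + 1²) = sqrt(5), cos φ = 2*sqrt(5)/5, sin φ = sqrt(5)/5; then cos(x + φ) = sqrt(5)/5. Solve for x and keep the solutions lying in [0, π].
  ⇒ x = atan(3/4) ≈ 0.6435

f''(x) = -2*sin(x) - cos(x)
Second-derivative test at each critical point:
  f''(0.6435) = -2 < 0 → local maximum

Critical points: x = atan(3/4) ≈ 0.6435 (local maximum)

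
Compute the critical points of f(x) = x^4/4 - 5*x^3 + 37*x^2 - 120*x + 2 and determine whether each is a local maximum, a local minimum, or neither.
f'(x) = x^3 - 15*x^2 + 74*x - 120

Solve f'(x) = 0:
  Factor: x^3 - 15*x^2 + 74*x - 120 = (x - 6)*(x - 5)*(x - 4) = 0.
  ⇒ x = 4, 5, 6

f''(x) = 3*x^2 - 30*x + 74
Second-derivative test at each critical point:
  f''(4) = 2 > 0 → local minimum
  f''(5) = -1 < 0 → local maximum
  f''(6) = 2 > 0 → local minimum

Critical points: x = 4 (local minimum); x = 5 (local maximum); x = 6 (local minimum)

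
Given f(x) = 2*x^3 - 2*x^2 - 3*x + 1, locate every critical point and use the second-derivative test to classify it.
f'(x) = 6*x^2 - 4*x - 3

Solve f'(x) = 0:
  6*x^2 - 4*x - 3 = 0 has no rational roots; quadratic formula: x = (4 ± √88)/12.
  ⇒ x = 1/3 - sqrt(22)/6 ≈ -0.4484, 1/3 + sqrt(22)/6 ≈ 1.1151

f''(x) = 12*x - 4
Second-derivative test at each critical point:
  f''(-0.4484) = -9.3808 < 0 → local maximum
  f''(1.1151) = 9.3808 > 0 → local minimum

Critical points: x = 1/3 - sqrt(22)/6 ≈ -0.4484 (local maximum); x = 1/3 + sqrt(22)/6 ≈ 1.1151 (local minimum)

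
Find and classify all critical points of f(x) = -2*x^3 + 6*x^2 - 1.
f'(x) = 6*x*(2 - x)

Solve f'(x) = 0:
  Factor: -6*x^2 + 12*x = -6*x*(x - 2) = 0.
  ⇒ x = 0, 2

f''(x) = 12 - 12*x
Second-derivative test at each critical point:
  f''(0) = 12 > 0 → local minimum
  f''(2) = -12 < 0 → local maximum

Critical points: x = 0 (local minimum); x = 2 (local maximum)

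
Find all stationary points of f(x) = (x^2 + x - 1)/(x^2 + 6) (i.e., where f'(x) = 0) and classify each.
f'(x) = (-x^2 + 14*x + 6)/(x^4 + 12*x^2 + 36)

Solve f'(x) = 0:
  f'(x) = -(x^2 - 14*x - 6)/(x^2 + 6)^2; the denominator is positive wherever f is defined, so f'(x) = 0 ⇔ -x^2 + 14*x + 6 = 0.
  x^2 - 14*x - 6 = 0 has no rational roots; quadratic formula: x = (14 ± √220)/2.
  ⇒ x = 7 - sqrt(55) ≈ -0.4162, 7 + sqrt(55) ≈ 14.4162

f''(x) = 2*(x^3 - 21*x^2 - 18*x + 42)/(x^6 + 18*x^4 + 108*x^2 + 216)
Second-derivative test at each critical point:
  f''(-0.4162) = 0.3892 > 0 → local minimum
  f''(14.4162) = -3.244e-04 < 0 → local maximum

Critical points: x = 7 - sqrt(55) ≈ -0.4162 (local minimum); x = 7 + sqrt(55) ≈ 14.4162 (local maximum)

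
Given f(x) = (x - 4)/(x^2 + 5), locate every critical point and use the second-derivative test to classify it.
f'(x) = (x^2 - 2*x*(x - 4) + 5)/(x^2 + 5)^2

Solve f'(x) = 0:
  f'(x) = -(x^2 - 8*x - 5)/(x^2 + 5)^2; the denominator is positive wherever f is defined, so f'(x) = 0 ⇔ -x^2 + 8*x + 5 = 0.
  x^2 - 8*x - 5 = 0 has no rational roots; quadratic formula: x = (8 ± √84)/2.
  ⇒ x = 4 - sqrt(21) ≈ -0.5826, 4 + sqrt(21) ≈ 8.5826

f''(x) = 2*(4*x^2*(x - 4) + (4 - 3*x)*(x^2 + 5))/(x^2 + 5)^3
Second-derivative test at each critical point:
  f''(-0.5826) = 0.3215 > 0 → local minimum
  f''(8.5826) = -0.0015 < 0 → local maximum

Critical points: x = 4 - sqrt(21) ≈ -0.5826 (local minimum); x = 4 + sqrt(21) ≈ 8.5826 (local maximum)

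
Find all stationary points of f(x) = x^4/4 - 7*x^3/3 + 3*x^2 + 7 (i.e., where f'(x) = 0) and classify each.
f'(x) = x*(x^2 - 7*x + 6)

Solve f'(x) = 0:
  Factor: x^3 - 7*x^2 + 6*x = x*(x - 6)*(x - 1) = 0.
  ⇒ x = 0, 1, 6

f''(x) = 3*x^2 - 14*x + 6
Second-derivative test at each critical point:
  f''(0) = 6 > 0 → local minimum
  f''(1) = -5 < 0 → local maximum
  f''(6) = 30 > 0 → local minimum

Critical points: x = 0 (local minimum); x = 1 (local maximum); x = 6 (local minimum)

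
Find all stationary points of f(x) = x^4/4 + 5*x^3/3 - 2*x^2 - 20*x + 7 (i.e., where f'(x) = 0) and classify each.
f'(x) = x^3 + 5*x^2 - 4*x - 20

Solve f'(x) = 0:
  Factor: x^3 + 5*x^2 - 4*x - 20 = (x - 2)*(x + 2)*(x + 5) = 0.
  ⇒ x = -5, -2, 2

f''(x) = 3*x^2 + 10*x - 4
Second-derivative test at each critical point:
  f''(-5) = 21 > 0 → local minimum
  f''(-2) = -12 < 0 → local maximum
  f''(2) = 28 > 0 → local minimum

Critical points: x = -5 (local minimum); x = -2 (local maximum); x = 2 (local minimum)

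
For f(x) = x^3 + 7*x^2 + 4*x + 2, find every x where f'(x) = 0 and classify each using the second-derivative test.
f'(x) = 3*x^2 + 14*x + 4

Solve f'(x) = 0:
  3*x^2 + 14*x + 4 = 0 has no rational roots; quadratic formula: x = (-14 ± √148)/6.
  ⇒ x = -7/3 - sqrt(37)/3 ≈ -4.3609, -7/3 + sqrt(37)/3 ≈ -0.3057

f''(x) = 6*x + 14
Second-derivative test at each critical point:
  f''(-4.3609) = -12.1655 < 0 → local maximum
  f''(-0.3057) = 12.1655 > 0 → local minimum

Critical points: x = -7/3 - sqrt(37)/3 ≈ -4.3609 (local maximum); x = -7/3 + sqrt(37)/3 ≈ -0.3057 (local minimum)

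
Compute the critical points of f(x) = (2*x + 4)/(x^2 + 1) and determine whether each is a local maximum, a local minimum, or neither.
f'(x) = 2*(x^2 - 2*x*(x + 2) + 1)/(x^2 + 1)^2

Solve f'(x) = 0:
  f'(x) = -2*(x^2 + 4*x - 1)/(x^2 + 1)^2; the denominator is positive wherever f is defined, so f'(x) = 0 ⇔ -2*x^2 - 8*x + 2 = 0.
  Factor: -2*x^2 - 8*x + 2 = -2*(x^2 + 4*x - 1); x^2 + 4*x - 1 = 0 has no rational roots; quadratic formula: x = (-4 ± √20)/2.
  ⇒ x = -sqrt(5) - 2 ≈ -4.2361, -2 + sqrt(5) ≈ 0.2361

f''(x) = 4*(4*x^2*(x + 2) - (3*x + 2)*(x^2 + 1))/(x^2 + 1)^3
Second-derivative test at each critical point:
  f''(-4.2361) = 0.0249 > 0 → local minimum
  f''(0.2361) = -8.0249 < 0 → local maximum

Critical points: x = -sqrt(5) - 2 ≈ -4.2361 (local minimum); x = -2 + sqrt(5) ≈ 0.2361 (local maximum)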